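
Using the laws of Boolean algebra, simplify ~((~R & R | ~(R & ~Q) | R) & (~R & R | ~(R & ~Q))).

R & ~Q

~((~R & R | ~(R & ~Q) | R) & (~R & R | ~(R & ~Q)))
= ~(~R & R | ~(R & ~Q))   (absorption)
= ~~(R & ~Q)   (complement / identity)
= R & ~Q   (double negation)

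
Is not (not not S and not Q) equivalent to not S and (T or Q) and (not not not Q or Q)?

E1: not (not not S and not Q)
    = not S or Q
E2: not S and (T or Q) and (not not not Q or Q)
    = not S and (T or Q) and (not Q or Q)
    = not S and (T or Q)
These differ: at Q=1, S=1, T=0, E1 = 1 but E2 = 0.

No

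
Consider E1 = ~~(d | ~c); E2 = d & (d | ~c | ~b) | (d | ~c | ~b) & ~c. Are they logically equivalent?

Yes

E1: ~~(d | ~c)
    = d | ~c
E2: d & (d | ~c | ~b) | (d | ~c | ~b) & ~c
    = (d | ~c) & (d | ~c | ~b)
    = d | ~c
Both reduce to d | ~c, so they are equivalent.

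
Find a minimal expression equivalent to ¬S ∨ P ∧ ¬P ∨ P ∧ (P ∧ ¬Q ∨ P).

¬S ∨ P

¬S ∨ P ∧ ¬P ∨ P ∧ (P ∧ ¬Q ∨ P)
= ¬S ∨ P ∧ ¬P ∨ P ∧ P   — absorption
= ¬S ∨ P   — distribution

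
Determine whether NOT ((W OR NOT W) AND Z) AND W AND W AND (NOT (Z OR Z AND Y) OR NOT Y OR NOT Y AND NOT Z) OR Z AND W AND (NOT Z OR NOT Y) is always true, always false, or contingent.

contingent

NOT ((W OR NOT W) AND Z) AND W AND W AND (NOT (Z OR Z AND Y) OR NOT Y OR NOT Y AND NOT Z) OR Z AND W AND (NOT Z OR NOT Y)
= NOT ((W OR NOT W) AND Z) AND W AND W AND (NOT Z OR NOT Y OR NOT Y AND NOT Z) OR Z AND W AND (NOT Z OR NOT Y)
= NOT Z AND W AND W AND (NOT Z OR NOT Y OR NOT Y AND NOT Z) OR Z AND W AND (NOT Z OR NOT Y)
= NOT Z AND W AND W AND (NOT Z OR NOT Y) OR Z AND W AND (NOT Z OR NOT Y)
= NOT Z AND W AND (NOT Z OR NOT Y) OR Z AND W AND (NOT Z OR NOT Y)
= W AND (NOT Z OR NOT Y)
This depends on W, Y, Z, so it is not a constant.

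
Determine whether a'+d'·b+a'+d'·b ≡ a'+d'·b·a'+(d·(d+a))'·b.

E1: a'+d'·b+a'+d'·b
    = a'+d'·b   [idempotence]
E2: a'+d'·b·a'+(d·(d+a))'·b
    = a'+d'·b·a'+d'·b   [absorption]
    = a'+d'·b   [absorption]
Both reduce to a'+d'·b, so they are equivalent.

Yes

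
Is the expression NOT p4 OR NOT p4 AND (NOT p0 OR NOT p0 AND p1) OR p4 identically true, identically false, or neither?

identically true

NOT p4 OR NOT p4 AND (NOT p0 OR NOT p0 AND p1) OR p4
= NOT p4 OR NOT p4 AND NOT p0 OR p4   [absorption]
= NOT p4 OR p4   [absorption]
= TRUE   [complement]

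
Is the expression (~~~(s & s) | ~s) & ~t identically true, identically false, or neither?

neither

(~~~(s & s) | ~s) & ~t
= (~~~s | ~s) & ~t   (idempotence)
= (~s | ~s) & ~t   (double negation)
= ~s & ~t   (idempotence)
This depends on s, t, so it is not a constant.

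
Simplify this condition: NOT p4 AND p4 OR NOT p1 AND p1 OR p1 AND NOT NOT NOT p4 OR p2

p1 AND NOT p4 OR p2

NOT p4 AND p4 OR NOT p1 AND p1 OR p1 AND NOT NOT NOT p4 OR p2
= NOT p4 AND p4 OR p1 AND NOT NOT NOT p4 OR p2   — complement / identity
= p1 AND NOT NOT NOT p4 OR p2   — complement / identity
= p1 AND NOT p4 OR p2   — double negation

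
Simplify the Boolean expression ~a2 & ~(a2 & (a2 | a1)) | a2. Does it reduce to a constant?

~a2 & ~(a2 & (a2 | a1)) | a2
= ~a2 & ~a2 | a2   (absorption)
= ~a2 | a2   (idempotence)
= 1   (complement)

1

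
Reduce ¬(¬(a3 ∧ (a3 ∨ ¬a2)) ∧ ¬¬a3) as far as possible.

¬(¬(a3 ∧ (a3 ∨ ¬a2)) ∧ ¬¬a3)
= a3 ∧ (a3 ∨ ¬a2) ∨ ¬a3   (De Morgan)
= a3 ∨ ¬a3   (absorption)
= True   (complement)

True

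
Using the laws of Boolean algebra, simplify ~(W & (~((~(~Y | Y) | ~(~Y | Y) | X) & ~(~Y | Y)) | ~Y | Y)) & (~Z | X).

~(W & (~((~(~Y | Y) | ~(~Y | Y) | X) & ~(~Y | Y)) | ~Y | Y)) & (~Z | X)
= ~(W & (~((~(~Y | Y) | X) & ~(~Y | Y)) | ~Y | Y)) & (~Z | X)   [idempotence]
= ~(W & (~~(~Y | Y) | ~Y | Y)) & (~Z | X)   [absorption]
= ~(W & (~Y | Y | ~Y | Y)) & (~Z | X)   [double negation]
= ~(W & (~Y | Y)) & (~Z | X)   [idempotence]
= ~W & (~Z | X)   [complement / identity]

~W & (~Z | X)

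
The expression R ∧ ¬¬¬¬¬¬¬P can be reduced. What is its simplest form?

R ∧ ¬P

R ∧ ¬¬¬¬¬¬¬P
= R ∧ ¬¬¬¬¬P   — double negation
= R ∧ ¬¬¬P   — double negation
= R ∧ ¬P   — double negation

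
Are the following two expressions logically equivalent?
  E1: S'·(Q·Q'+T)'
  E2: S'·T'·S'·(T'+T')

Yes

E1: S'·(Q·Q'+T)'
    = S'·T'
E2: S'·T'·S'·(T'+T')
    = S'·T'·S'·T'
    = S'·T'
Both reduce to S'·T', so they are equivalent.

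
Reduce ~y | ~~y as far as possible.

1

~y | ~~y
= ~y | y   [double negation]
= 1   [complement]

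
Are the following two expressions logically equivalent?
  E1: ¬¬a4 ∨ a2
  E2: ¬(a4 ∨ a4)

No

E1: ¬¬a4 ∨ a2
    = a4 ∨ a2
E2: ¬(a4 ∨ a4)
    = ¬a4
These differ: at a2=0, a4=1, E1 = 1 but E2 = 0.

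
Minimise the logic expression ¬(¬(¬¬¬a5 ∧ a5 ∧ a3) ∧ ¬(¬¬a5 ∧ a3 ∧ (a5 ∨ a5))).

¬(¬(¬¬¬a5 ∧ a5 ∧ a3) ∧ ¬(¬¬a5 ∧ a3 ∧ (a5 ∨ a5)))
= ¬¬¬a5 ∧ a5 ∧ a3 ∨ ¬¬a5 ∧ a3 ∧ (a5 ∨ a5)   (De Morgan)
= ¬¬¬a5 ∧ a5 ∧ a3 ∨ a5 ∧ a3 ∧ (a5 ∨ a5)   (double negation)
= ¬¬¬a5 ∧ a5 ∧ a3 ∨ a5 ∧ a3 ∧ a5   (idempotence)
= ¬a5 ∧ a5 ∧ a3 ∨ a5 ∧ a3 ∧ a5   (double negation)
= a5 ∧ a3   (distribution)

a5 ∧ a3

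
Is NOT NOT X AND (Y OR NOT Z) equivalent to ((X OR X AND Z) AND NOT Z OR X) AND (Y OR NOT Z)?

Yes

E1: NOT NOT X AND (Y OR NOT Z)
    = X AND (Y OR NOT Z)   [double negation]
E2: ((X OR X AND Z) AND NOT Z OR X) AND (Y OR NOT Z)
    = (X AND NOT Z OR X) AND (Y OR NOT Z)   [absorption]
    = X AND (Y OR NOT Z)   [absorption]
Both reduce to X AND (Y OR NOT Z), so they are equivalent.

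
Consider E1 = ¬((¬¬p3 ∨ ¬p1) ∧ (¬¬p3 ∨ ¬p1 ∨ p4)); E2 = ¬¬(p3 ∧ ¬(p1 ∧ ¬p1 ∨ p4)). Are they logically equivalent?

No

E1: ¬((¬¬p3 ∨ ¬p1) ∧ (¬¬p3 ∨ ¬p1 ∨ p4))
    = ¬(¬¬p3 ∨ ¬p1)
    = ¬p3 ∧ p1
E2: ¬¬(p3 ∧ ¬(p1 ∧ ¬p1 ∨ p4))
    = p3 ∧ ¬(p1 ∧ ¬p1 ∨ p4)
    = p3 ∧ ¬p4
These differ: at p1=1, p3=0, p4=0, E1 = 1 but E2 = 0.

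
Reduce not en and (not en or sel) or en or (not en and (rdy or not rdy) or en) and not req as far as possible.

True

not en and (not en or sel) or en or (not en and (rdy or not rdy) or en) and not req
= not en or en or (not en and (rdy or not rdy) or en) and not req   [absorption]
= not en or en or (not en or en) and not req   [complement / identity]
= not en or en   [absorption]
= True   [complement]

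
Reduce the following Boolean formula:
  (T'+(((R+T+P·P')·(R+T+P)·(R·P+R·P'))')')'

(T'+(((R+T+P·P')·(R+T+P)·(R·P+R·P'))')')'
= (T'+(((R+T)·(R+T+P)·(R·P+R·P'))')')'
= (T'+(((R+T)·(R+T+P)·R)')')'
= (T'+(((R+T)·R)')')'
= (T'+(R')')'
= T·R'

T·R'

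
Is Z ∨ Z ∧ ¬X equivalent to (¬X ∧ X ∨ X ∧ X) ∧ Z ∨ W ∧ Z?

E1: Z ∨ Z ∧ ¬X
    = Z
E2: (¬X ∧ X ∨ X ∧ X) ∧ Z ∨ W ∧ Z
    = Z ∧ (¬X ∧ X ∨ X ∧ X ∨ W)
    = Z ∧ (X ∨ W)
These differ: at W=0, X=0, Z=1, E1 = 1 but E2 = 0.

No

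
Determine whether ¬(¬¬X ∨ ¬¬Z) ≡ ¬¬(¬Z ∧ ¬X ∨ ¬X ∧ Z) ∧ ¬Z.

E1: ¬(¬¬X ∨ ¬¬Z)
    = ¬X ∧ ¬Z   — De Morgan
E2: ¬¬(¬Z ∧ ¬X ∨ ¬X ∧ Z) ∧ ¬Z
    = (¬Z ∧ ¬X ∨ ¬X ∧ Z) ∧ ¬Z   — double negation
    = ¬X ∧ ¬Z   — distribution
Both reduce to ¬X ∧ ¬Z, so they are equivalent.

Yes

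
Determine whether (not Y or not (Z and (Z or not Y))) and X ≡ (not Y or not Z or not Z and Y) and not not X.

E1: (not Y or not (Z and (Z or not Y))) and X
    = (not Y or not Z) and X
E2: (not Y or not Z or not Z and Y) and not not X
    = (not Y or not Z or not Z and Y) and X
    = (not Y or not Z) and X
Both reduce to (not Y or not Z) and X, so they are equivalent.

Yes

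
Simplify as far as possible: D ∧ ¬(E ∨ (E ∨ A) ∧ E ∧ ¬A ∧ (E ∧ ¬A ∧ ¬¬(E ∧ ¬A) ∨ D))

D ∧ ¬E

D ∧ ¬(E ∨ (E ∨ A) ∧ E ∧ ¬A ∧ (E ∧ ¬A ∧ ¬¬(E ∧ ¬A) ∨ D))
= D ∧ ¬(E ∨ (E ∨ A) ∧ E ∧ ¬A ∧ (E ∧ ¬A ∧ E ∧ ¬A ∨ D))   — double negation
= D ∧ ¬(E ∨ (E ∨ A) ∧ E ∧ ¬A ∧ (E ∧ ¬A ∨ D))   — idempotence
= D ∧ ¬(E ∨ E ∧ ¬A ∧ (E ∧ ¬A ∨ D))   — absorption
= D ∧ ¬(E ∨ E ∧ ¬A)   — absorption
= D ∧ ¬E   — absorption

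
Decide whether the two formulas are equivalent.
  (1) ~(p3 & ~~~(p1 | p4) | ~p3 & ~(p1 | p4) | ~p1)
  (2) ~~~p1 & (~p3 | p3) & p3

No

E1: ~(p3 & ~~~(p1 | p4) | ~p3 & ~(p1 | p4) | ~p1)
    = ~(p3 & ~(p1 | p4) | ~p3 & ~(p1 | p4) | ~p1)   — double negation
    = ~(~(p1 | p4) | ~p1)   — distribution
    = (p1 | p4) & p1   — De Morgan
    = p1   — absorption
E2: ~~~p1 & (~p3 | p3) & p3
    = ~p1 & (~p3 | p3) & p3   — double negation
    = ~p1 & p3   — complement / identity
These differ: at p1=1, p3=0, p4=1, E1 = 1 but E2 = 0.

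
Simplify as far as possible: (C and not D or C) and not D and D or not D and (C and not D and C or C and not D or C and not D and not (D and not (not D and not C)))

(C and not D or C) and not D and D or not D and (C and not D and C or C and not D or C and not D and not (D and not (not D and not C)))
= C and not D and D or not D and (C and not D and C or C and not D or C and not D and not (D and not (not D and not C)))
= C and not D and D or not D and (C and not D and C or C and not D or C and not D and not (D and (D or C)))
= C and not D and D or not D and (C and not D or C and not D and not (D and (D or C)))
= C and not D and D or not D and (C and not D or C and not D and not D)
= C and not D and D or not D and C and not D
= C and not D

C and not D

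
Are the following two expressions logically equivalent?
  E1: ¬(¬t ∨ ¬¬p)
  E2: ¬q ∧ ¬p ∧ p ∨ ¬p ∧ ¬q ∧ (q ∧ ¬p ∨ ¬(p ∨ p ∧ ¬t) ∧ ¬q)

E1: ¬(¬t ∨ ¬¬p)
    = t ∧ ¬p   — De Morgan
E2: ¬q ∧ ¬p ∧ p ∨ ¬p ∧ ¬q ∧ (q ∧ ¬p ∨ ¬(p ∨ p ∧ ¬t) ∧ ¬q)
    = ¬q ∧ ¬p ∧ p ∨ ¬p ∧ ¬q ∧ (q ∧ ¬p ∨ ¬p ∧ ¬q)   — absorption
    = ¬q ∧ ¬p ∧ p ∨ ¬p ∧ ¬q ∧ ¬p   — distribution
    = ¬q ∧ ¬p   — distribution
These differ: at p=0, q=0, t=0, E1 = 0 but E2 = 1.

No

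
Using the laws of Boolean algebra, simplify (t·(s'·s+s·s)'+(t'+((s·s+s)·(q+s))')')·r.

t·r

(t·(s'·s+s·s)'+(t'+((s·s+s)·(q+s))')')·r
= (t·(s'·s+s·s)'+(t'+((s+s)·(q+s))')')·r   — idempotence
= (t·(s'·s+s·s)'+(t'+(s·q+s)')')·r   — distribution
= (t·(s'·s+s·s)'+(t'+s')')·r   — absorption
= (t·s'+(t'+s')')·r   — distribution
= (t·s'+t·s)·r   — De Morgan
= t·r   — distribution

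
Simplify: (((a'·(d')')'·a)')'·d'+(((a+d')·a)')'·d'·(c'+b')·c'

a·d'

(((a'·(d')')'·a)')'·d'+(((a+d')·a)')'·d'·(c'+b')·c'
= (((a+d')·a)')'·d'+(((a+d')·a)')'·d'·(c'+b')·c'   (De Morgan)
= (((a+d')·a)')'·d'+(((a+d')·a)')'·d'·c'   (absorption)
= (((a+d')·a)')'·d'   (absorption)
= (a')'·d'   (absorption)
= a·d'   (double negation)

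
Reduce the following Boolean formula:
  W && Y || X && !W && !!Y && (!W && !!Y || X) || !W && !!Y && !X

W && Y || X && !W && !!Y && (!W && !!Y || X) || !W && !!Y && !X
= W && Y || X && !W && !!Y || !W && !!Y && !X   [absorption]
= W && Y || !W && !!Y   [distribution]
= W && Y || !W && Y   [double negation]
= Y   [distribution]

Y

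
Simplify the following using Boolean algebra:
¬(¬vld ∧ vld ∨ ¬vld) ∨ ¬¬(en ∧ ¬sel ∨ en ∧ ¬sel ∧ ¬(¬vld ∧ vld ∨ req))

vld ∨ en ∧ ¬sel

¬(¬vld ∧ vld ∨ ¬vld) ∨ ¬¬(en ∧ ¬sel ∨ en ∧ ¬sel ∧ ¬(¬vld ∧ vld ∨ req))
= ¬¬vld ∨ ¬¬(en ∧ ¬sel ∨ en ∧ ¬sel ∧ ¬(¬vld ∧ vld ∨ req))   — complement / identity
= ¬¬vld ∨ ¬¬(en ∧ ¬sel ∨ en ∧ ¬sel ∧ ¬req)   — complement / identity
= vld ∨ ¬¬(en ∧ ¬sel ∨ en ∧ ¬sel ∧ ¬req)   — double negation
= vld ∨ ¬¬(en ∧ ¬sel)   — absorption
= vld ∨ en ∧ ¬sel   — double negation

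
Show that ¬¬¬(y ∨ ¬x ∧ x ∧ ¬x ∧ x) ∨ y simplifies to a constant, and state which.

True

¬¬¬(y ∨ ¬x ∧ x ∧ ¬x ∧ x) ∨ y
= ¬¬¬(y ∨ ¬x ∧ x) ∨ y   (idempotence)
= ¬(y ∨ ¬x ∧ x) ∨ y   (double negation)
= ¬y ∨ y   (complement / identity)
= True   (complement)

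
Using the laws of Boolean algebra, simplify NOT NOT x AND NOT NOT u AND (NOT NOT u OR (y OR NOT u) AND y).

x AND u

NOT NOT x AND NOT NOT u AND (NOT NOT u OR (y OR NOT u) AND y)
= NOT NOT x AND NOT NOT u AND (NOT NOT u OR y)   (absorption)
= x AND NOT NOT u AND (NOT NOT u OR y)   (double negation)
= x AND NOT NOT u   (absorption)
= x AND u   (double negation)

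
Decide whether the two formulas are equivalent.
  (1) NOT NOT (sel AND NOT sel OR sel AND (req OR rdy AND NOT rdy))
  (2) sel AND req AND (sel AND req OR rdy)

E1: NOT NOT (sel AND NOT sel OR sel AND (req OR rdy AND NOT rdy))
    = NOT NOT (sel AND (req OR rdy AND NOT rdy))   [complement / identity]
    = sel AND (req OR rdy AND NOT rdy)   [double negation]
    = sel AND req   [complement / identity]
E2: sel AND req AND (sel AND req OR rdy)
    = sel AND req   [absorption]
Both reduce to sel AND req, so they are equivalent.

Yes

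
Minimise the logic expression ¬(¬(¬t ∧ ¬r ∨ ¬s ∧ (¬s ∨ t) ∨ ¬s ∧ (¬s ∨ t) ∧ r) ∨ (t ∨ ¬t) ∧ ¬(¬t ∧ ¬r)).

¬t ∧ ¬r

¬(¬(¬t ∧ ¬r ∨ ¬s ∧ (¬s ∨ t) ∨ ¬s ∧ (¬s ∨ t) ∧ r) ∨ (t ∨ ¬t) ∧ ¬(¬t ∧ ¬r))
= ¬(¬(¬t ∧ ¬r ∨ ¬s ∧ (¬s ∨ t) ∨ ¬s ∧ (¬s ∨ t) ∧ r) ∨ ¬(¬t ∧ ¬r))   [complement / identity]
= ¬(¬(¬t ∧ ¬r ∨ ¬s ∧ (¬s ∨ t)) ∨ ¬(¬t ∧ ¬r))   [absorption]
= ¬(¬(¬t ∧ ¬r ∨ ¬s) ∨ ¬(¬t ∧ ¬r))   [absorption]
= (¬t ∧ ¬r ∨ ¬s) ∧ ¬t ∧ ¬r   [De Morgan]
= ¬t ∧ ¬r   [absorption]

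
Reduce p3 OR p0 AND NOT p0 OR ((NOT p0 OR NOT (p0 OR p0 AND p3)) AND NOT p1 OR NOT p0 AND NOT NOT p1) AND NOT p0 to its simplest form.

p3 OR NOT p0

p3 OR p0 AND NOT p0 OR ((NOT p0 OR NOT (p0 OR p0 AND p3)) AND NOT p1 OR NOT p0 AND NOT NOT p1) AND NOT p0
= p3 OR p0 AND NOT p0 OR ((NOT p0 OR NOT p0) AND NOT p1 OR NOT p0 AND NOT NOT p1) AND NOT p0   (absorption)
= p3 OR p0 AND NOT p0 OR (NOT p0 AND NOT p1 OR NOT p0 AND NOT NOT p1) AND NOT p0   (idempotence)
= p3 OR p0 AND NOT p0 OR (NOT p0 AND NOT p1 OR NOT p0 AND p1) AND NOT p0   (double negation)
= p3 OR p0 AND NOT p0 OR NOT p0 AND NOT p0   (distribution)
= p3 OR NOT p0   (distribution)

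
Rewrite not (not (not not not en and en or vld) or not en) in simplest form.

vld and en

not (not (not not not en and en or vld) or not en)
= not (not (not en and en or vld) or not en)
= not (not vld or not en)
= vld and en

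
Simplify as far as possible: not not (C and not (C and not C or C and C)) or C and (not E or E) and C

C

not not (C and not (C and not C or C and C)) or C and (not E or E) and C
= C and not (C and not C or C and C) or C and (not E or E) and C   (double negation)
= C and not C or C and (not E or E) and C   (distribution)
= C and not C or C and C   (complement / identity)
= C   (distribution)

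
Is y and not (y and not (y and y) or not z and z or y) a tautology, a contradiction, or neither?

y and not (y and not (y and y) or not z and z or y)
= y and not (y and not (y and y) or y)   (complement / identity)
= y and not (y and not y or y)   (idempotence)
= y and not y   (complement / identity)
= False   (complement)

contradiction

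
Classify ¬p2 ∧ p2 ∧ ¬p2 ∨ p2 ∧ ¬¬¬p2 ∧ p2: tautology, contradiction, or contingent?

¬p2 ∧ p2 ∧ ¬p2 ∨ p2 ∧ ¬¬¬p2 ∧ p2
= ¬p2 ∧ p2 ∧ ¬p2 ∨ p2 ∧ ¬p2 ∧ p2
= ¬p2 ∧ p2
= False

contradiction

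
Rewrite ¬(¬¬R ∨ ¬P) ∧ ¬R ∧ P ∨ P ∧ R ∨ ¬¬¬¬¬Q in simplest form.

¬(¬¬R ∨ ¬P) ∧ ¬R ∧ P ∨ P ∧ R ∨ ¬¬¬¬¬Q
= ¬R ∧ P ∧ ¬R ∧ P ∨ P ∧ R ∨ ¬¬¬¬¬Q
= ¬R ∧ P ∨ P ∧ R ∨ ¬¬¬¬¬Q
= P ∨ ¬¬¬¬¬Q
= P ∨ ¬¬¬Q
= P ∨ ¬Q

P ∨ ¬Q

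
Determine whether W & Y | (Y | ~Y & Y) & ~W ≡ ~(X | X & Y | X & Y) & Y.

No

E1: W & Y | (Y | ~Y & Y) & ~W
    = W & Y | Y & ~W
    = Y
E2: ~(X | X & Y | X & Y) & Y
    = ~(X | X & Y) & Y
    = ~X & Y
These differ: at W=1, X=1, Y=1, E1 = 1 but E2 = 0.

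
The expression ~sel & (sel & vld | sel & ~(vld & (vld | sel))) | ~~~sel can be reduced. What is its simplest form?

~sel

~sel & (sel & vld | sel & ~(vld & (vld | sel))) | ~~~sel
= ~sel & (sel & vld | sel & ~(vld & (vld | sel))) | ~sel
= ~sel & (sel & vld | sel & ~vld) | ~sel
= ~sel & sel | ~sel
= ~sel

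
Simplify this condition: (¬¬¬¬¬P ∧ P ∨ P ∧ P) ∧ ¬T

P ∧ ¬T

(¬¬¬¬¬P ∧ P ∨ P ∧ P) ∧ ¬T
= (¬¬¬P ∧ P ∨ P ∧ P) ∧ ¬T   (double negation)
= (¬P ∧ P ∨ P ∧ P) ∧ ¬T   (double negation)
= P ∧ ¬T   (distribution)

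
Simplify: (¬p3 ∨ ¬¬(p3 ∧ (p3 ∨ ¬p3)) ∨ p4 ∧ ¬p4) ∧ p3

(¬p3 ∨ ¬¬(p3 ∧ (p3 ∨ ¬p3)) ∨ p4 ∧ ¬p4) ∧ p3
= (¬p3 ∨ ¬¬(p3 ∧ (p3 ∨ ¬p3))) ∧ p3   (complement / identity)
= (¬p3 ∨ p3 ∧ (p3 ∨ ¬p3)) ∧ p3   (double negation)
= (¬p3 ∨ p3) ∧ p3   (complement / identity)
= p3   (complement / identity)

p3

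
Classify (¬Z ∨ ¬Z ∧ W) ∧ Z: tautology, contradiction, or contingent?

(¬Z ∨ ¬Z ∧ W) ∧ Z
= ¬Z ∧ Z   [absorption]
= False   [complement]

contradiction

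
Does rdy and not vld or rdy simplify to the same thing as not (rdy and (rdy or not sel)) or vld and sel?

No

E1: rdy and not vld or rdy
    = rdy   — absorption
E2: not (rdy and (rdy or not sel)) or vld and sel
    = not rdy or vld and sel   — absorption
These differ: at rdy=0, sel=0, vld=1, E1 = 0 but E2 = 1.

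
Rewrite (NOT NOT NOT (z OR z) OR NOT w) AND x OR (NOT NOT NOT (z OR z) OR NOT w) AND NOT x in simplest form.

NOT z OR NOT w

(NOT NOT NOT (z OR z) OR NOT w) AND x OR (NOT NOT NOT (z OR z) OR NOT w) AND NOT x
= NOT NOT NOT (z OR z) OR NOT w   (distribution)
= NOT (z OR z) OR NOT w   (double negation)
= NOT z OR NOT w   (idempotence)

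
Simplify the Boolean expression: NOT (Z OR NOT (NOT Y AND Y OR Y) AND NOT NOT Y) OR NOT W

NOT (Z OR NOT (NOT Y AND Y OR Y) AND NOT NOT Y) OR NOT W
= NOT (Z OR NOT (NOT Y AND Y OR Y) AND Y) OR NOT W
= NOT (Z OR NOT Y AND Y) OR NOT W
= NOT Z OR NOT W

NOT Z OR NOT W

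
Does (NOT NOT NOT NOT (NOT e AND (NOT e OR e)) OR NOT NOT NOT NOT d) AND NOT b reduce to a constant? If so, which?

(NOT NOT NOT NOT (NOT e AND (NOT e OR e)) OR NOT NOT NOT NOT d) AND NOT b
= (NOT NOT NOT NOT (NOT e AND (NOT e OR e)) OR NOT NOT d) AND NOT b
= (NOT NOT NOT NOT NOT e OR NOT NOT d) AND NOT b
= (NOT NOT NOT e OR NOT NOT d) AND NOT b
= (NOT e OR NOT NOT d) AND NOT b
= (NOT e OR d) AND NOT b
This depends on b, d, e, so it is not a constant.

no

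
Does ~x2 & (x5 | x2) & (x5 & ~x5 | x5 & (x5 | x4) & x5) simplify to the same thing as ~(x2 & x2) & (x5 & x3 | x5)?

Yes

E1: ~x2 & (x5 | x2) & (x5 & ~x5 | x5 & (x5 | x4) & x5)
    = ~x2 & (x5 | x2) & (x5 & ~x5 | x5 & x5)   — absorption
    = ~x2 & (x5 | x2) & x5   — distribution
    = ~x2 & x5   — absorption
E2: ~(x2 & x2) & (x5 & x3 | x5)
    = ~x2 & (x5 & x3 | x5)   — idempotence
    = ~x2 & x5   — absorption
Both reduce to ~x2 & x5, so they are equivalent.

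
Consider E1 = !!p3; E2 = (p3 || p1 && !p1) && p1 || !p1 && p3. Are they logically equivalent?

Yes

E1: !!p3
    = p3   — double negation
E2: (p3 || p1 && !p1) && p1 || !p1 && p3
    = p3 && p1 || !p1 && p3   — complement / identity
    = p3   — distribution
Both reduce to p3, so they are equivalent.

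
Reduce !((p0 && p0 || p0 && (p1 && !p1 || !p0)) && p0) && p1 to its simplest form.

!((p0 && p0 || p0 && (p1 && !p1 || !p0)) && p0) && p1
= !((p0 && p0 || p0 && !p0) && p0) && p1   (complement / identity)
= !(p0 && p0) && p1   (distribution)
= !p0 && p1   (idempotence)

!p0 && p1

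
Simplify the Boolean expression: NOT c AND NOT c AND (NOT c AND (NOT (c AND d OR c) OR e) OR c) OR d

NOT c AND NOT c AND (NOT c AND (NOT (c AND d OR c) OR e) OR c) OR d
= NOT c AND NOT c AND (NOT c AND (NOT c OR e) OR c) OR d   (absorption)
= NOT c AND NOT c AND (NOT c OR c) OR d   (absorption)
= NOT c AND NOT c OR d   (complement / identity)
= NOT c OR d   (idempotence)

NOT c OR d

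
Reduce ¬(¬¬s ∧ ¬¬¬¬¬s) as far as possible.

True

¬(¬¬s ∧ ¬¬¬¬¬s)
= ¬(¬¬s ∧ ¬¬¬s)
= ¬(¬¬s ∧ ¬s)
= ¬s ∨ s
= True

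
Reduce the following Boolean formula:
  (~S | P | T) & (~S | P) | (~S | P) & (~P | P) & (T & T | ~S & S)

~S | P

(~S | P | T) & (~S | P) | (~S | P) & (~P | P) & (T & T | ~S & S)
= (~S | P | T) & (~S | P) | (~S | P) & (T & T | ~S & S)   [complement / identity]
= (~S | P | T) & (~S | P) | (~S | P) & T & T   [complement / identity]
= ~S | P | (~S | P) & T & T   [absorption]
= ~S | P | (~S | P) & T   [idempotence]
= ~S | P   [absorption]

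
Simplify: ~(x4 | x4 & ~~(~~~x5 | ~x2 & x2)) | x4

~(x4 | x4 & ~~(~~~x5 | ~x2 & x2)) | x4
= ~(x4 | x4 & ~~~~~x5) | x4
= ~(x4 | x4 & ~~~x5) | x4
= ~(x4 | x4 & ~x5) | x4
= ~x4 | x4
= 1

1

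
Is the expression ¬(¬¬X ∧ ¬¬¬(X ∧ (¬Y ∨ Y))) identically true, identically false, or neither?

¬(¬¬X ∧ ¬¬¬(X ∧ (¬Y ∨ Y)))
= ¬X ∨ ¬¬(X ∧ (¬Y ∨ Y))   [De Morgan]
= ¬X ∨ X ∧ (¬Y ∨ Y)   [double negation]
= ¬X ∨ X   [complement / identity]
= True   [complement]

identically true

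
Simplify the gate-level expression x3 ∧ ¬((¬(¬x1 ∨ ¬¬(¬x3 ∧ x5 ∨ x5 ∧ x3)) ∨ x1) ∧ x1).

x3 ∧ ¬((¬(¬x1 ∨ ¬¬(¬x3 ∧ x5 ∨ x5 ∧ x3)) ∨ x1) ∧ x1)
= x3 ∧ ¬((¬(¬x1 ∨ ¬¬x5) ∨ x1) ∧ x1)   — distribution
= x3 ∧ ¬((x1 ∧ ¬x5 ∨ x1) ∧ x1)   — De Morgan
= x3 ∧ ¬(x1 ∧ x1)   — absorption
= x3 ∧ ¬x1   — idempotence

x3 ∧ ¬x1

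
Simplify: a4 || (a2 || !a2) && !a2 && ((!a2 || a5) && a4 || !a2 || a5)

a4 || !a2

a4 || (a2 || !a2) && !a2 && ((!a2 || a5) && a4 || !a2 || a5)
= a4 || (a2 || !a2) && !a2 && (!a2 || a5)
= a4 || !a2 && (!a2 || a5)
= a4 || !a2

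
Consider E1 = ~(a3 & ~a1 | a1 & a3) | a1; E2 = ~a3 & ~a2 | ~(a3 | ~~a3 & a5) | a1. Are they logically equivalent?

E1: ~(a3 & ~a1 | a1 & a3) | a1
    = ~a3 | a1   — distribution
E2: ~a3 & ~a2 | ~(a3 | ~~a3 & a5) | a1
    = ~a3 & ~a2 | ~(a3 | a3 & a5) | a1   — double negation
    = ~a3 & ~a2 | ~a3 | a1   — absorption
    = ~a3 | a1   — absorption
Both reduce to ~a3 | a1, so they are equivalent.

Yes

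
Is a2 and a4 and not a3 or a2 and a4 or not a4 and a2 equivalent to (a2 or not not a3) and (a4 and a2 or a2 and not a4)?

Yes

E1: a2 and a4 and not a3 or a2 and a4 or not a4 and a2
    = a2 and a4 or not a4 and a2   — absorption
    = a2   — distribution
E2: (a2 or not not a3) and (a4 and a2 or a2 and not a4)
    = (a2 or not not a3) and a2   — distribution
    = (a2 or a3) and a2   — double negation
    = a2   — absorption
Both reduce to a2, so they are equivalent.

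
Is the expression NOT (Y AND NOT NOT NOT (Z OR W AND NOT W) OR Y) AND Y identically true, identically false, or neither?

NOT (Y AND NOT NOT NOT (Z OR W AND NOT W) OR Y) AND Y
= NOT (Y AND NOT NOT NOT Z OR Y) AND Y   [complement / identity]
= NOT (Y AND NOT Z OR Y) AND Y   [double negation]
= NOT Y AND Y   [absorption]
= FALSE   [complement]

identically false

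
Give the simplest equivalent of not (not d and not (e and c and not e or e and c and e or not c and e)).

not (not d and not (e and c and not e or e and c and e or not c and e))
= not (not d and not (e and c or not c and e))   — distribution
= not (not d and not e)   — distribution
= d or e   — De Morgan

d or e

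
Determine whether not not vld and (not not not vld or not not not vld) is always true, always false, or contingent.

not not vld and (not not not vld or not not not vld)
= not not vld and not not not vld
= not not vld and not vld
= vld and not vld
= False

always false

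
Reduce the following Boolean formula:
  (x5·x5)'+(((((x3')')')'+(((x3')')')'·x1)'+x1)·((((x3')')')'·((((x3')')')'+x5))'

x5'+x3'

(x5·x5)'+(((((x3')')')'+(((x3')')')'·x1)'+x1)·((((x3')')')'·((((x3')')')'+x5))'
= (x5·x5)'+(((((x3')')')')'+x1)·((((x3')')')'·((((x3')')')'+x5))'   — absorption
= (x5·x5)'+(((((x3')')')')'+x1)·((((x3')')')')'   — absorption
= (x5·x5)'+((((x3')')')')'   — absorption
= (x5·x5)'+((x3')')'   — double negation
= (x5·x5)'+x3'   — double negation
= x5'+x3'   — idempotence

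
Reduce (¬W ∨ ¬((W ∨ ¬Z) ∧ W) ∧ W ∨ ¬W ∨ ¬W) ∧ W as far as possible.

False

(¬W ∨ ¬((W ∨ ¬Z) ∧ W) ∧ W ∨ ¬W ∨ ¬W) ∧ W
= (¬W ∨ ¬W ∧ W ∨ ¬W ∨ ¬W) ∧ W   (absorption)
= (¬W ∨ ¬W ∧ W ∨ ¬W) ∧ W   (idempotence)
= (¬W ∨ ¬W) ∧ W   (complement / identity)
= ¬W ∧ W   (idempotence)
= False   (complement)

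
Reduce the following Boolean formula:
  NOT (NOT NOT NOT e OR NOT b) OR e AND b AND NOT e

NOT (NOT NOT NOT e OR NOT b) OR e AND b AND NOT e
= NOT NOT e AND b OR e AND b AND NOT e
= e AND b OR e AND b AND NOT e
= e AND b

e AND b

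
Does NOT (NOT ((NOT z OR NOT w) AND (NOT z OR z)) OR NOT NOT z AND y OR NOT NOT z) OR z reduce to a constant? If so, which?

NOT (NOT ((NOT z OR NOT w) AND (NOT z OR z)) OR NOT NOT z AND y OR NOT NOT z) OR z
= NOT (NOT (NOT z OR NOT w) OR NOT NOT z AND y OR NOT NOT z) OR z
= NOT (NOT (NOT z OR NOT w) OR NOT NOT z) OR z
= (NOT z OR NOT w) AND NOT z OR z
= NOT z OR z
= TRUE

yes, True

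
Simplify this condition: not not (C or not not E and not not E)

not not (C or not not E and not not E)
= not not (C or not not E)   — idempotence
= not not (C or E)   — double negation
= C or E   — double negation

C or E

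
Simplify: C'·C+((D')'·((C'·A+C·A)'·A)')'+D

1

C'·C+((D')'·((C'·A+C·A)'·A)')'+D
= C'·C+((D')'·(A'·A)')'+D   [distribution]
= ((D')'·(A'·A)')'+D   [complement / identity]
= D'+A'·A+D   [De Morgan]
= D'+D   [complement / identity]
= 1   [complement]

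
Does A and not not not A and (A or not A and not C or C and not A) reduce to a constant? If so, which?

A and not not not A and (A or not A and not C or C and not A)
= A and not not not A and (A or not A)   [distribution]
= A and not not not A   [complement / identity]
= A and not A   [double negation]
= False   [complement]

yes, False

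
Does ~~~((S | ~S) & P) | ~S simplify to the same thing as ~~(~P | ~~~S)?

Yes

E1: ~~~((S | ~S) & P) | ~S
    = ~~~P | ~S   — complement / identity
    = ~P | ~S   — double negation
E2: ~~(~P | ~~~S)
    = ~P | ~~~S   — double negation
    = ~P | ~S   — double negation
Both reduce to ~P | ~S, so they are equivalent.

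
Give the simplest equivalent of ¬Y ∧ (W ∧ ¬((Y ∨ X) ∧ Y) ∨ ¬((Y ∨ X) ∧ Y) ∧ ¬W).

¬Y

¬Y ∧ (W ∧ ¬((Y ∨ X) ∧ Y) ∨ ¬((Y ∨ X) ∧ Y) ∧ ¬W)
= ¬Y ∧ ¬((Y ∨ X) ∧ Y)   [distribution]
= ¬Y ∧ ¬Y   [absorption]
= ¬Y   [idempotence]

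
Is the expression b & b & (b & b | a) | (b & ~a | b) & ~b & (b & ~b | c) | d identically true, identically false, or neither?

neither

b & b & (b & b | a) | (b & ~a | b) & ~b & (b & ~b | c) | d
= b & b & (b & b | a) | b & ~b & (b & ~b | c) | d   — absorption
= b & b | b & ~b & (b & ~b | c) | d   — absorption
= b & b | b & ~b | d   — absorption
= b | d   — distribution
This depends on b, d, so it is not a constant.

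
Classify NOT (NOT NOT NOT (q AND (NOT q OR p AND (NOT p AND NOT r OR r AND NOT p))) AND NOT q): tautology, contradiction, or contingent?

contingent

NOT (NOT NOT NOT (q AND (NOT q OR p AND (NOT p AND NOT r OR r AND NOT p))) AND NOT q)
= NOT (NOT NOT NOT (q AND (NOT q OR p AND NOT p)) AND NOT q)   — distribution
= NOT (NOT NOT NOT (q AND NOT q) AND NOT q)   — complement / identity
= NOT (NOT (q AND NOT q) AND NOT q)   — double negation
= q AND NOT q OR q   — De Morgan
= q   — complement / identity
This depends on q, so it is not a constant.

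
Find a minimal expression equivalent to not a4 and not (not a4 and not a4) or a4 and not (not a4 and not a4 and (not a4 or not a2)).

not a4 and not (not a4 and not a4) or a4 and not (not a4 and not a4 and (not a4 or not a2))
= not a4 and not (not a4 and not a4) or a4 and not (not a4 and not a4)   — absorption
= not (not a4 and not a4)   — distribution
= not not a4   — idempotence
= a4   — double negation

a4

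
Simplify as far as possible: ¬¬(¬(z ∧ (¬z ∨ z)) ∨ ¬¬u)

¬z ∨ u

¬¬(¬(z ∧ (¬z ∨ z)) ∨ ¬¬u)
= ¬¬(¬z ∨ ¬¬u)   (complement / identity)
= ¬¬(¬z ∨ u)   (double negation)
= ¬z ∨ u   (double negation)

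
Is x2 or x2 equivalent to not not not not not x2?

E1: x2 or x2
    = x2   — idempotence
E2: not not not not not x2
    = not not not x2   — double negation
    = not x2   — double negation
These differ: at x2=0, E1 = 0 but E2 = 1.

No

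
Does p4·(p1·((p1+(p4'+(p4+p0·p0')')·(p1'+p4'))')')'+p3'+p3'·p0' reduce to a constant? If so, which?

p4·(p1·((p1+(p4'+(p4+p0·p0')')·(p1'+p4'))')')'+p3'+p3'·p0'
= p4·(p1·((p1+(p4'+(p4+p0·p0')')·(p1'+p4'))')')'+p3'   — absorption
= p4·(p1·((p1+(p4+p0·p0')'·p1'+p4')')')'+p3'   — distribution
= p4·(p1·((p1+p4'·p1'+p4')')')'+p3'   — complement / identity
= p4·(p1·((p1+p4')')')'+p3'   — absorption
= p4·(p1·(p1+p4'))'+p3'   — double negation
= p4·p1'+p3'   — absorption
This depends on p1, p3, p4, so it is not a constant.

no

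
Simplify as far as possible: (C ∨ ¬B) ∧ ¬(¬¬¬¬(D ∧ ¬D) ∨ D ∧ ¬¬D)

(C ∨ ¬B) ∧ ¬(¬¬¬¬(D ∧ ¬D) ∨ D ∧ ¬¬D)
= (C ∨ ¬B) ∧ ¬(¬¬¬¬(D ∧ ¬D) ∨ D ∧ D)   — double negation
= (C ∨ ¬B) ∧ ¬(¬¬(D ∧ ¬D) ∨ D ∧ D)   — double negation
= (C ∨ ¬B) ∧ ¬(D ∧ ¬D ∨ D ∧ D)   — double negation
= (C ∨ ¬B) ∧ ¬D   — distribution

(C ∨ ¬B) ∧ ¬D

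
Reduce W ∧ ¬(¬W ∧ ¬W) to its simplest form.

W ∧ ¬(¬W ∧ ¬W)
= W ∧ ¬¬W   (idempotence)
= W ∧ W   (double negation)
= W   (idempotence)

W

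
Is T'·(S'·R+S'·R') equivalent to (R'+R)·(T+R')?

No

E1: T'·(S'·R+S'·R')
    = T'·S'   — distribution
E2: (R'+R)·(T+R')
    = T+R'   — complement / identity
These differ: at R=0, S=1, T=1, E1 = 0 but E2 = 1.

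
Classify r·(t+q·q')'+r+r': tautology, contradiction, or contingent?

r·(t+q·q')'+r+r'
= r·t'+r+r'   (complement / identity)
= r+r'   (absorption)
= 1   (complement)

tautology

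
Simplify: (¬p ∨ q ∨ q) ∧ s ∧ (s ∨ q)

(¬p ∨ q) ∧ s

(¬p ∨ q ∨ q) ∧ s ∧ (s ∨ q)
= (¬p ∨ q ∨ q) ∧ s   — absorption
= (¬p ∨ q) ∧ s   — idempotence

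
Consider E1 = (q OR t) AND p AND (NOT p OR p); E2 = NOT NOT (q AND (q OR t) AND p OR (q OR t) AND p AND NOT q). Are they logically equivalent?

E1: (q OR t) AND p AND (NOT p OR p)
    = (q OR t) AND p   [complement / identity]
E2: NOT NOT (q AND (q OR t) AND p OR (q OR t) AND p AND NOT q)
    = q AND (q OR t) AND p OR (q OR t) AND p AND NOT q   [double negation]
    = (q OR t) AND p   [distribution]
Both reduce to (q OR t) AND p, so they are equivalent.

Yes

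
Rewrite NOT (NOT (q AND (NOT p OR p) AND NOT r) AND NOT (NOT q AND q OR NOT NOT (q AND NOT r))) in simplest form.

q AND NOT r

NOT (NOT (q AND (NOT p OR p) AND NOT r) AND NOT (NOT q AND q OR NOT NOT (q AND NOT r)))
= NOT (NOT (q AND (NOT p OR p) AND NOT r) AND NOT NOT NOT (q AND NOT r))   (complement / identity)
= NOT (NOT (q AND NOT r) AND NOT NOT NOT (q AND NOT r))   (complement / identity)
= q AND NOT r OR NOT NOT (q AND NOT r)   (De Morgan)
= q AND NOT r OR q AND NOT r   (double negation)
= q AND NOT r   (idempotence)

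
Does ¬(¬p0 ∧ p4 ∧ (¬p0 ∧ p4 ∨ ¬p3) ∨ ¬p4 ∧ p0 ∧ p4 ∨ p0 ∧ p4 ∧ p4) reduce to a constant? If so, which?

no

¬(¬p0 ∧ p4 ∧ (¬p0 ∧ p4 ∨ ¬p3) ∨ ¬p4 ∧ p0 ∧ p4 ∨ p0 ∧ p4 ∧ p4)
= ¬(¬p0 ∧ p4 ∧ (¬p0 ∧ p4 ∨ ¬p3) ∨ p4 ∧ (¬p4 ∧ p0 ∨ p0 ∧ p4))
= ¬(¬p0 ∧ p4 ∧ (¬p0 ∧ p4 ∨ ¬p3) ∨ p4 ∧ p0)
= ¬(¬p0 ∧ p4 ∨ p4 ∧ p0)
= ¬p4
This depends on p4, so it is not a constant.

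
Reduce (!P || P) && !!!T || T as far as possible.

true

(!P || P) && !!!T || T
= (!P || P) && !T || T
= !T || T
= true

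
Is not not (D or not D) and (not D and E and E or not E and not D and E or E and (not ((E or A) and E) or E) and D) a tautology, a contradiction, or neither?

neither

not not (D or not D) and (not D and E and E or not E and not D and E or E and (not ((E or A) and E) or E) and D)
= not not (D or not D) and (not D and E or E and (not ((E or A) and E) or E) and D)   [distribution]
= not not (D or not D) and (not D and E or E and (not E or E) and D)   [absorption]
= not not (D or not D) and (not D and E or E and D)   [complement / identity]
= (D or not D) and (not D and E or E and D)   [double negation]
= not D and E or E and D   [complement / identity]
= E   [distribution]
This depends on E, so it is not a constant.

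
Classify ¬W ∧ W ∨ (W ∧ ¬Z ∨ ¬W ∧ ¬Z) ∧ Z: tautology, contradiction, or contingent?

¬W ∧ W ∨ (W ∧ ¬Z ∨ ¬W ∧ ¬Z) ∧ Z
= ¬W ∧ W ∨ ¬Z ∧ Z   — distribution
= ¬Z ∧ Z   — complement / identity
= False   — complement

contradiction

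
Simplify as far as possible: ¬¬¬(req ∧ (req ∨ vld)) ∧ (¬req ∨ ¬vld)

¬¬¬(req ∧ (req ∨ vld)) ∧ (¬req ∨ ¬vld)
= ¬(req ∧ (req ∨ vld)) ∧ (¬req ∨ ¬vld)   [double negation]
= ¬req ∧ (¬req ∨ ¬vld)   [absorption]
= ¬req   [absorption]

¬req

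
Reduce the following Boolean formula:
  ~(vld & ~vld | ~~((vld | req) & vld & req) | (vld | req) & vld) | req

~vld | req

~(vld & ~vld | ~~((vld | req) & vld & req) | (vld | req) & vld) | req
= ~(vld & ~vld | (vld | req) & vld & req | (vld | req) & vld) | req   — double negation
= ~((vld | req) & vld & req | (vld | req) & vld) | req   — complement / identity
= ~((vld | req) & vld) | req   — absorption
= ~vld | req   — absorption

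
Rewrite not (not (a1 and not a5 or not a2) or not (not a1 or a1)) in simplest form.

not (not (a1 and not a5 or not a2) or not (not a1 or a1))
= (a1 and not a5 or not a2) and (not a1 or a1)   [De Morgan]
= a1 and not a5 or not a2   [complement / identity]

a1 and not a5 or not a2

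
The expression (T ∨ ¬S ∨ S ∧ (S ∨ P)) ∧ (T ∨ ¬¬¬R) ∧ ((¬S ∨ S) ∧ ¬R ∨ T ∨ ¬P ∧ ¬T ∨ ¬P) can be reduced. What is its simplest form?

(T ∨ ¬S ∨ S ∧ (S ∨ P)) ∧ (T ∨ ¬¬¬R) ∧ ((¬S ∨ S) ∧ ¬R ∨ T ∨ ¬P ∧ ¬T ∨ ¬P)
= (T ∨ ¬S ∨ S ∧ (S ∨ P)) ∧ (T ∨ ¬R) ∧ ((¬S ∨ S) ∧ ¬R ∨ T ∨ ¬P ∧ ¬T ∨ ¬P)   [double negation]
= (T ∨ ¬S ∨ S ∧ (S ∨ P)) ∧ (T ∨ ¬R) ∧ ((¬S ∨ S) ∧ ¬R ∨ T ∨ ¬P)   [absorption]
= (T ∨ ¬S ∨ S) ∧ (T ∨ ¬R) ∧ ((¬S ∨ S) ∧ ¬R ∨ T ∨ ¬P)   [absorption]
= ((¬S ∨ S) ∧ ¬R ∨ T) ∧ ((¬S ∨ S) ∧ ¬R ∨ T ∨ ¬P)   [distribution]
= (¬S ∨ S) ∧ ¬R ∨ T   [absorption]
= ¬R ∨ T   [complement / identity]

¬R ∨ T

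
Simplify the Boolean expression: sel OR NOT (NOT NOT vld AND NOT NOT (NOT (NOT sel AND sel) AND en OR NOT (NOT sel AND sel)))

sel OR NOT vld

sel OR NOT (NOT NOT vld AND NOT NOT (NOT (NOT sel AND sel) AND en OR NOT (NOT sel AND sel)))
= sel OR NOT vld OR NOT (NOT (NOT sel AND sel) AND en OR NOT (NOT sel AND sel))   (De Morgan)
= sel OR NOT vld OR NOT NOT (NOT sel AND sel)   (absorption)
= sel OR NOT vld OR NOT sel AND sel   (double negation)
= sel OR NOT vld   (complement / identity)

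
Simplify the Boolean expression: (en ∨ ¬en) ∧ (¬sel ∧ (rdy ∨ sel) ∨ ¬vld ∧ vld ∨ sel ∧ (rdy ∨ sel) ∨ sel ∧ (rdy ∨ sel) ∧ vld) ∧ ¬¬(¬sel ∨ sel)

(en ∨ ¬en) ∧ (¬sel ∧ (rdy ∨ sel) ∨ ¬vld ∧ vld ∨ sel ∧ (rdy ∨ sel) ∨ sel ∧ (rdy ∨ sel) ∧ vld) ∧ ¬¬(¬sel ∨ sel)
= (en ∨ ¬en) ∧ (¬sel ∧ (rdy ∨ sel) ∨ ¬vld ∧ vld ∨ sel ∧ (rdy ∨ sel)) ∧ ¬¬(¬sel ∨ sel)   (absorption)
= (en ∨ ¬en) ∧ (¬sel ∧ (rdy ∨ sel) ∨ sel ∧ (rdy ∨ sel)) ∧ ¬¬(¬sel ∨ sel)   (complement / identity)
= (en ∨ ¬en) ∧ (rdy ∨ sel) ∧ ¬¬(¬sel ∨ sel)   (distribution)
= (en ∨ ¬en) ∧ (rdy ∨ sel) ∧ (¬sel ∨ sel)   (double negation)
= (rdy ∨ sel) ∧ (¬sel ∨ sel)   (complement / identity)
= rdy ∨ sel   (complement / identity)

rdy ∨ sel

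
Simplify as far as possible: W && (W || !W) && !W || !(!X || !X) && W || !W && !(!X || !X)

X

W && (W || !W) && !W || !(!X || !X) && W || !W && !(!X || !X)
= W && !W || !(!X || !X) && W || !W && !(!X || !X)   (complement / identity)
= W && !W || !(!X || !X)   (distribution)
= !(!X || !X)   (complement / identity)
= X && X   (De Morgan)
= X   (idempotence)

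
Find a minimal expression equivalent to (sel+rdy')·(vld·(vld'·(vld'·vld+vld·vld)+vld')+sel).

sel

(sel+rdy')·(vld·(vld'·(vld'·vld+vld·vld)+vld')+sel)
= (sel+rdy')·(vld·(vld'·vld+vld')+sel)   [distribution]
= (sel+rdy')·(vld·vld'+sel)   [complement / identity]
= (sel+rdy')·sel   [complement / identity]
= sel   [absorption]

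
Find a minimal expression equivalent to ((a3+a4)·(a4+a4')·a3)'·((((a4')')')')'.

a3'·a4'

((a3+a4)·(a4+a4')·a3)'·((((a4')')')')'
= ((a3+a4)·a3)'·((((a4')')')')'   (complement / identity)
= a3'·((((a4')')')')'   (absorption)
= a3'·((a4')')'   (double negation)
= a3'·a4'   (double negation)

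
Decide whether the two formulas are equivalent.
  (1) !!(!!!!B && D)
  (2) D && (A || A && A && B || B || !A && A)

No

E1: !!(!!!!B && D)
    = !!!!B && D   — double negation
    = !!B && D   — double negation
    = B && D   — double negation
E2: D && (A || A && A && B || B || !A && A)
    = D && (A || A && A && B || B)   — complement / identity
    = D && (A || A && B || B)   — idempotence
    = D && (A || B)   — absorption
These differ: at A=1, B=0, D=1, E1 = 0 but E2 = 1.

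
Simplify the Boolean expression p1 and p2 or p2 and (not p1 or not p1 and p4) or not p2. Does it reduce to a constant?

p1 and p2 or p2 and (not p1 or not p1 and p4) or not p2
= p1 and p2 or p2 and not p1 or not p2
= p2 or not p2
= True

True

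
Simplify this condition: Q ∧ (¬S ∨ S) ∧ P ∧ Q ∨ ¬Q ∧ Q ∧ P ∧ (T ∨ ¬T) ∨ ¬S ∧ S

Q ∧ P

Q ∧ (¬S ∨ S) ∧ P ∧ Q ∨ ¬Q ∧ Q ∧ P ∧ (T ∨ ¬T) ∨ ¬S ∧ S
= Q ∧ P ∧ Q ∨ ¬Q ∧ Q ∧ P ∧ (T ∨ ¬T) ∨ ¬S ∧ S   (complement / identity)
= Q ∧ P ∧ Q ∨ ¬Q ∧ Q ∧ P ∧ (T ∨ ¬T)   (complement / identity)
= Q ∧ P ∧ Q ∨ ¬Q ∧ Q ∧ P   (complement / identity)
= Q ∧ P   (distribution)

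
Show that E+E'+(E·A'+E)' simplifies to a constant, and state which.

1

E+E'+(E·A'+E)'
= E+E'+E'
= E+E'
= 1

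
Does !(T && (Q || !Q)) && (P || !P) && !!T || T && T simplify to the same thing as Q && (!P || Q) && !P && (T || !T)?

E1: !(T && (Q || !Q)) && (P || !P) && !!T || T && T
    = !(T && (Q || !Q)) && (P || !P) && T || T && T   — double negation
    = !T && (P || !P) && T || T && T   — complement / identity
    = !T && T || T && T   — complement / identity
    = T   — distribution
E2: Q && (!P || Q) && !P && (T || !T)
    = Q && (!P || Q) && !P   — complement / identity
    = Q && !P   — absorption
These differ: at P=0, Q=0, T=1, E1 = 1 but E2 = 0.

No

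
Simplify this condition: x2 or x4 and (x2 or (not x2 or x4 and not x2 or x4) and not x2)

x2 or x4

x2 or x4 and (x2 or (not x2 or x4 and not x2 or x4) and not x2)
= x2 or x4 and (x2 or (not x2 or x4) and not x2)   [absorption]
= x2 or x4 and (x2 or not x2)   [absorption]
= x2 or x4   [complement / identity]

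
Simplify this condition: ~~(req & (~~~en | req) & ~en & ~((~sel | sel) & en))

req & ~en

~~(req & (~~~en | req) & ~en & ~((~sel | sel) & en))
= ~~(req & (~~~en | req) & ~en & ~en)   [complement / identity]
= ~~(req & (~en | req) & ~en & ~en)   [double negation]
= ~~(req & ~en & ~en)   [absorption]
= req & ~en & ~en   [double negation]
= req & ~en   [idempotence]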